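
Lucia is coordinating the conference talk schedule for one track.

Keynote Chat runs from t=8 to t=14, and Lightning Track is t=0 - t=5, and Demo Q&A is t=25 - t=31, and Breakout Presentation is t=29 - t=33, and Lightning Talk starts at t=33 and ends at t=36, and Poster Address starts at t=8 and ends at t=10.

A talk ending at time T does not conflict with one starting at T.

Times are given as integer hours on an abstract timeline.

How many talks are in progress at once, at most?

2

Sweep the timeline, counting +1 at each start and −1 at each end (ends before starts at a tie):
t=0 start Lightning Track → 1
t=5 end Lightning Track → 0
t=8 start Keynote Chat → 1
t=8 start Poster Address → 2
t=10 end Poster Address → 1
t=14 end Keynote Chat → 0
t=25 start Demo Q&A → 1
t=29 start Breakout Presentation → 2
t=31 end Demo Q&A → 1
t=33 end Breakout Presentation → 0
t=33 start Lightning Talk → 1
t=36 end Lightning Talk → 0
Peak is 2, at t=8 (Keynote Chat, Poster Address).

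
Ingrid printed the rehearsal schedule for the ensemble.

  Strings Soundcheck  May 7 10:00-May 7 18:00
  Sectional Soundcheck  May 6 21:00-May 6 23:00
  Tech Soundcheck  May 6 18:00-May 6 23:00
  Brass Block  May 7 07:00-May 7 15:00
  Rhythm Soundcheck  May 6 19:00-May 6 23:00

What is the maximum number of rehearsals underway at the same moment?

3

Sort all start/end points and keep a running count:
May 6 18:00 start Tech Soundcheck → 1
May 6 19:00 start Rhythm Soundcheck → 2
May 6 21:00 start Sectional Soundcheck → 3
May 6 23:00 end Rhythm Soundcheck → 2
May 6 23:00 end Sectional Soundcheck → 1
May 6 23:00 end Tech Soundcheck → 0
May 7 07:00 start Brass Block → 1
May 7 10:00 start Strings Soundcheck → 2
May 7 15:00 end Brass Block → 1
May 7 18:00 end Strings Soundcheck → 0
Peak is 3, at May 6 21:00 (Rhythm Soundcheck, Sectional Soundcheck, Tech Soundcheck).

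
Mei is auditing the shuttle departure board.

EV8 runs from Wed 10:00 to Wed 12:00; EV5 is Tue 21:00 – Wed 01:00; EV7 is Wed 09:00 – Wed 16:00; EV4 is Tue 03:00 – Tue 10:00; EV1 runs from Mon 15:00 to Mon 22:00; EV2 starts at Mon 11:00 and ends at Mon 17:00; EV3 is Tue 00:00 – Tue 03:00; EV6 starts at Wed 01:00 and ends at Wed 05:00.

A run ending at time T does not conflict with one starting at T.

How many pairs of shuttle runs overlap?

2

Check each pair: they overlap iff neither finishes before the other starts.
Sorted by start: EV2, EV1, EV3, EV4, EV5, EV6, EV7, EV8.
EV1 starts before EV2 ends → EV2 and EV1 overlap.
EV3 starts after EV2 ends, so EV2 has no further overlaps.
EV3 starts after EV1 ends, so EV1 has no further overlaps.
EV4 starts exactly when EV3 ends (back-to-back, no overlap), so EV3 has no further overlaps.
EV5 starts after EV4 ends, so EV4 has no further overlaps.
EV6 starts exactly when EV5 ends (back-to-back, no overlap), so EV5 has no further overlaps.
EV7 starts after EV6 ends, so EV6 has no further overlaps.
EV8 starts before EV7 ends → EV7 and EV8 overlap.
Overlapping pairs: EV1 & EV2, EV7 & EV8 — 2 in total.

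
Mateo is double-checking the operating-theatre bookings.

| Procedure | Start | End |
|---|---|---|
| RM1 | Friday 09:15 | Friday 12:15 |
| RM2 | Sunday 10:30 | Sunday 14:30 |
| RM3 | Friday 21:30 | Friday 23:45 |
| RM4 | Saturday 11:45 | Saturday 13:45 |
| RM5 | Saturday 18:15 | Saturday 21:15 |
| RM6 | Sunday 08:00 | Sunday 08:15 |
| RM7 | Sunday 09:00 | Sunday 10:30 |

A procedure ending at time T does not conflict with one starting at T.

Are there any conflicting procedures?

Check each pair: they overlap iff neither finishes before the other starts.
Sorted by start: RM1, RM3, RM4, RM5, RM6, RM7, RM2.
RM3 starts after RM1 ends, so RM1 has no further overlaps.
RM4 starts after RM3 ends, so RM3 has no further overlaps.
RM5 starts after RM4 ends, so RM4 has no further overlaps.
RM6 starts after RM5 ends, so RM5 has no further overlaps.
RM7 starts after RM6 ends, so RM6 has no further overlaps.
RM2 starts exactly when RM7 ends (back-to-back, no overlap).
Every pair is clear; the schedule has no overlaps.

No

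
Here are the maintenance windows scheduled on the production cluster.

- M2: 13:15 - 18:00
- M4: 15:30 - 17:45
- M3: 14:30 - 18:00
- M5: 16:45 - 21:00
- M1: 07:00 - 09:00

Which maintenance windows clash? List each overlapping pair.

M2 & M3, M2 & M4, M2 & M5, M3 & M4, M3 & M5, M4 & M5

Sorted by start: M1, M2, M3, M4, M5.
M2 starts after M1 ends, so nothing later overlaps M1 either.
M3 starts before M2 ends → M2 and M3 overlap.
M4 starts before M2 ends → M2 and M4 overlap.
M5 starts before M2 ends → M2 and M5 overlap.
M4 starts before M3 ends → M3 and M4 overlap.
M5 starts before M3 ends → M3 and M5 overlap.
M5 starts before M4 ends → M4 and M5 overlap.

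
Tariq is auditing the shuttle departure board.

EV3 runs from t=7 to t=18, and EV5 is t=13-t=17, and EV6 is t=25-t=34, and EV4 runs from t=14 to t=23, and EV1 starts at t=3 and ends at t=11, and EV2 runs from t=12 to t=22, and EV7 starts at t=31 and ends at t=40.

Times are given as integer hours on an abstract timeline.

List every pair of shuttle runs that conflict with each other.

Sorted by start: EV1, EV3, EV2, EV5, EV4, EV6, EV7.
EV3 starts before EV1 ends → EV1 and EV3 overlap.
EV2 starts after EV1 ends, so nothing later overlaps EV1 either.
EV2 starts before EV3 ends → EV3 and EV2 overlap.
EV5 starts before EV3 ends → EV3 and EV5 overlap.
EV4 starts before EV3 ends → EV3 and EV4 overlap.
EV6 starts after EV3 ends, so nothing later overlaps EV3 either.
EV5 starts before EV2 ends → EV2 and EV5 overlap.
EV4 starts before EV2 ends → EV2 and EV4 overlap.
EV6 starts after EV2 ends, so nothing later overlaps EV2 either.
EV4 starts before EV5 ends → EV5 and EV4 overlap.
EV6 starts after EV5 ends, so nothing later overlaps EV5 either.
EV6 starts after EV4 ends, so nothing later overlaps EV4 either.
EV7 starts before EV6 ends → EV6 and EV7 overlap.

EV1 & EV3, EV2 & EV3, EV2 & EV4, EV2 & EV5, EV3 & EV4, EV3 & EV5, EV4 & EV5, EV6 & EV7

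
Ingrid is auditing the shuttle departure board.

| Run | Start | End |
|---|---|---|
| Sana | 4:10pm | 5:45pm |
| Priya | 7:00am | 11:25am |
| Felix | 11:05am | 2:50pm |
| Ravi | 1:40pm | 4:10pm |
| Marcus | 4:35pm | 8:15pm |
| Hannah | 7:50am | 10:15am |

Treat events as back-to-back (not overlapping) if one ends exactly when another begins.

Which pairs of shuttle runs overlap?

Sorted by start: Priya, Hannah, Felix, Ravi, Sana, Marcus.
Hannah starts before Priya ends → Priya and Hannah overlap.
Felix starts before Priya ends → Priya and Felix overlap.
Ravi starts after Priya ends; Priya is clear from here.
Felix starts after Hannah ends; Hannah is clear from here.
Ravi starts before Felix ends → Felix and Ravi overlap.
Sana starts after Felix ends; Felix is clear from here.
Sana starts exactly when Ravi ends (back-to-back, no overlap); Ravi is clear from here.
Marcus starts before Sana ends → Sana and Marcus overlap.

Felix & Priya, Felix & Ravi, Hannah & Priya, Marcus & Sana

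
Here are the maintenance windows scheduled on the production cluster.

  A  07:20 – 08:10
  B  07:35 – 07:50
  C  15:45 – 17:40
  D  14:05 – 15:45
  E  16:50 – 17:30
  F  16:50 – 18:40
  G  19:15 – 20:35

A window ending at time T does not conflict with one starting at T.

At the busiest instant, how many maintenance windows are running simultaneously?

3

Walk through starts and ends in time order (an end at T is processed before a start at T):
07:20 start A → 1
07:35 start B → 2
07:50 end B → 1
08:10 end A → 0
14:05 start D → 1
15:45 end D → 0
15:45 start C → 1
16:50 start E → 2
16:50 start F → 3
17:30 end E → 2
17:40 end C → 1
18:40 end F → 0
19:15 start G → 1
20:35 end G → 0
Peak is 3, at 16:50 (C, E, F).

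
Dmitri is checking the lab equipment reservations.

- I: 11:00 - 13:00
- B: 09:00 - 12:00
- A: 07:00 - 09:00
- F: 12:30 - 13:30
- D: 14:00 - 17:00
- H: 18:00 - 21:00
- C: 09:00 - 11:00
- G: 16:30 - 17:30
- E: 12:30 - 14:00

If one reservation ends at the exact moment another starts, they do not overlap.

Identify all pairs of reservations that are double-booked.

B & C, B & I, D & G, E & F, E & I, F & I

Check each pair: they overlap iff neither finishes before the other starts.
Sorted by start: A, B, C, I, E, F, D, G, H.
B starts exactly when A ends (back-to-back, no overlap), so A has no further overlaps.
C starts before B ends → B and C overlap.
I starts before B ends → B and I overlap.
E starts after B ends, so B has no further overlaps.
I starts exactly when C ends (back-to-back, no overlap), so C has no further overlaps.
E starts before I ends → I and E overlap.
F starts before I ends → I and F overlap.
D starts after I ends, so I has no further overlaps.
F starts before E ends → E and F overlap.
D starts exactly when E ends (back-to-back, no overlap), so E has no further overlaps.
D starts after F ends, so F has no further overlaps.
G starts before D ends → D and G overlap.
H starts after D ends.
H starts after G ends.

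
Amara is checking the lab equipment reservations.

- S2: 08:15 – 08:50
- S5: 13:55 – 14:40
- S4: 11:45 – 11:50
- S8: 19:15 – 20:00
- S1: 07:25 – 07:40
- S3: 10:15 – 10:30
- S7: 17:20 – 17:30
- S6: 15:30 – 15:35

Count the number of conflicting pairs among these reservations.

0

Sorted by start: S1, S2, S3, S4, S5, S6, S7, S8.
S2 starts after S1 ends; S1 is clear from here.
S3 starts after S2 ends; S2 is clear from here.
S4 starts after S3 ends; S3 is clear from here.
S5 starts after S4 ends; S4 is clear from here.
S6 starts after S5 ends; S5 is clear from here.
S7 starts after S6 ends; S6 is clear from here.
S8 starts after S7 ends.
No pair overlaps.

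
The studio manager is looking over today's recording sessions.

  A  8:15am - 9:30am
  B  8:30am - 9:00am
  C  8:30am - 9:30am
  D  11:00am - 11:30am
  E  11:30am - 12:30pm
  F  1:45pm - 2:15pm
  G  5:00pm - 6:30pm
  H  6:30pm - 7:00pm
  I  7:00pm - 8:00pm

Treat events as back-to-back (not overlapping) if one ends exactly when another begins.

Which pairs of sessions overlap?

Two intervals overlap when each starts before the other ends.
Sorted by start: A, B, C, D, E, F, G, H, I.
B starts before A ends → A and B overlap.
C starts before A ends → A and C overlap.
D starts after A ends, so A has no further overlaps.
C starts before B ends → B and C overlap.
D starts after B ends, so B has no further overlaps.
D starts after C ends, so C has no further overlaps.
E starts exactly when D ends (back-to-back, no overlap), so D has no further overlaps.
F starts after E ends, so E has no further overlaps.
G starts after F ends, so F has no further overlaps.
H starts exactly when G ends (back-to-back, no overlap), so G has no further overlaps.
I starts exactly when H ends (back-to-back, no overlap).

A & B, A & C, B & C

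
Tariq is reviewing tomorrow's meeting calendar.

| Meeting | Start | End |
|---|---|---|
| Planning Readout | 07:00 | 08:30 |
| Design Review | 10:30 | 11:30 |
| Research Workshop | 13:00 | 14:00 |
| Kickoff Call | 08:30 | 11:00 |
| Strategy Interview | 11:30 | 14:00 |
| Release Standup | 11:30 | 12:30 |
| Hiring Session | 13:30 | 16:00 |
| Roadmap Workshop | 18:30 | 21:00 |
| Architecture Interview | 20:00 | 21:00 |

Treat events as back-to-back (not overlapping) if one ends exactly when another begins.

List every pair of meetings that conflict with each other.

Architecture Interview & Roadmap Workshop, Design Review & Kickoff Call, Hiring Session & Research Workshop, Hiring Session & Strategy Interview, Release Standup & Strategy Interview, Research Workshop & Strategy Interview

Check each pair: they overlap iff neither finishes before the other starts.
Sorted by start: Planning Readout, Kickoff Call, Design Review, Strategy Interview, Release Standup, Research Workshop, Hiring Session, Roadmap Workshop, Architecture Interview.
Kickoff Call starts exactly when Planning Readout ends (back-to-back, no overlap) — done with Planning Readout.
Design Review starts before Kickoff Call ends → Kickoff Call and Design Review overlap.
Strategy Interview starts after Kickoff Call ends — done with Kickoff Call.
Strategy Interview starts exactly when Design Review ends (back-to-back, no overlap) — done with Design Review.
Release Standup starts before Strategy Interview ends → Strategy Interview and Release Standup overlap.
Research Workshop starts before Strategy Interview ends → Strategy Interview and Research Workshop overlap.
Hiring Session starts before Strategy Interview ends → Strategy Interview and Hiring Session overlap.
Roadmap Workshop starts after Strategy Interview ends — done with Strategy Interview.
Research Workshop starts after Release Standup ends — done with Release Standup.
Hiring Session starts before Research Workshop ends → Research Workshop and Hiring Session overlap.
Roadmap Workshop starts after Research Workshop ends — done with Research Workshop.
Roadmap Workshop starts after Hiring Session ends — done with Hiring Session.
Architecture Interview starts before Roadmap Workshop ends → Roadmap Workshop and Architecture Interview overlap.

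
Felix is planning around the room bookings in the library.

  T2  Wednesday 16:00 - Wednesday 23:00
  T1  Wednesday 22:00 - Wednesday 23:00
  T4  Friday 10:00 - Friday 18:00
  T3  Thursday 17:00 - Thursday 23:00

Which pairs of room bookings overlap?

Sorted by start: T2, T1, T3, T4.
T1 starts before T2 ends → T2 and T1 overlap.
T3 starts after T2 ends; T2 is clear from here.
T3 starts after T1 ends; T1 is clear from here.
T4 starts after T3 ends.

T1 & T2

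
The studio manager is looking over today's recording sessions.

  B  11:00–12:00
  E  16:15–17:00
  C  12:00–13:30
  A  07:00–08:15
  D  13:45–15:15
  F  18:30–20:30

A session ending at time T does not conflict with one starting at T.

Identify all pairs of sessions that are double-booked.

Sorted by start: A, B, C, D, E, F.
B starts after A ends — done with A.
C starts exactly when B ends (back-to-back, no overlap) — done with B.
D starts after C ends — done with C.
E starts after D ends — done with D.
F starts after E ends.

no overlapping pairs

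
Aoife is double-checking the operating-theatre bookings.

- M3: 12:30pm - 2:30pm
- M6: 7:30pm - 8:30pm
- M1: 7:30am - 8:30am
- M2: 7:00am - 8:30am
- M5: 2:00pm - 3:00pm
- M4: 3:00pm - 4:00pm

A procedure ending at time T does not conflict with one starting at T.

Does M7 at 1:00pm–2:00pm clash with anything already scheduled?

M2: ends 8:30am at or before M7 starts 1:00pm → clear.
M1: ends 8:30am at or before M7 starts 1:00pm → clear.
M3: starts 12:30pm before M7 ends 2:00pm, and ends 2:30pm after M7 starts 1:00pm → overlap.
M5: starts 2:00pm at or after M7 ends 2:00pm → clear.
M4: starts 3:00pm at or after M7 ends 2:00pm → clear.
M6: starts 7:30pm at or after M7 ends 2:00pm → clear.
M7 overlaps M3.

Yes — it overlaps M3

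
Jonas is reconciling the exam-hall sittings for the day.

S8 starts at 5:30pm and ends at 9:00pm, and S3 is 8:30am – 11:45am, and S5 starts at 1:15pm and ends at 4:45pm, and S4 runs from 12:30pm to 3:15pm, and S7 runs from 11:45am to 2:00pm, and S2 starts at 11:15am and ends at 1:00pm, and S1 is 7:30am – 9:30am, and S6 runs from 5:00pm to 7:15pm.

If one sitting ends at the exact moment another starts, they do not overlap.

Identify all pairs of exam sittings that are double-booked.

Sorted by start: S1, S3, S2, S7, S4, S5, S6, S8.
S3 starts before S1 ends → S1 and S3 overlap.
S2 starts after S1 ends — done with S1.
S2 starts before S3 ends → S3 and S2 overlap.
S7 starts exactly when S3 ends (back-to-back, no overlap) — done with S3.
S7 starts before S2 ends → S2 and S7 overlap.
S4 starts before S2 ends → S2 and S4 overlap.
S5 starts after S2 ends — done with S2.
S4 starts before S7 ends → S7 and S4 overlap.
S5 starts before S7 ends → S7 and S5 overlap.
S6 starts after S7 ends — done with S7.
S5 starts before S4 ends → S4 and S5 overlap.
S6 starts after S4 ends — done with S4.
S6 starts after S5 ends — done with S5.
S8 starts before S6 ends → S6 and S8 overlap.

S1 & S3, S2 & S3, S2 & S4, S2 & S7, S4 & S5, S4 & S7, S5 & S7, S6 & S8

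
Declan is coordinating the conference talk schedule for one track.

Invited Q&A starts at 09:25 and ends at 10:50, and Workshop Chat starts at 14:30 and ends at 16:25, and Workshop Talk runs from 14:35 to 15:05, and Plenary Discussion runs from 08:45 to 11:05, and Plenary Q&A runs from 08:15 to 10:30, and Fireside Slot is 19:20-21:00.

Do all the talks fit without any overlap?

Sorted by start: Plenary Q&A, Plenary Discussion, Invited Q&A, Workshop Chat, Workshop Talk, Fireside Slot.
Plenary Discussion starts before Plenary Q&A ends → Plenary Q&A and Plenary Discussion overlap.
That's a conflict, so the schedule is not conflict-free.

No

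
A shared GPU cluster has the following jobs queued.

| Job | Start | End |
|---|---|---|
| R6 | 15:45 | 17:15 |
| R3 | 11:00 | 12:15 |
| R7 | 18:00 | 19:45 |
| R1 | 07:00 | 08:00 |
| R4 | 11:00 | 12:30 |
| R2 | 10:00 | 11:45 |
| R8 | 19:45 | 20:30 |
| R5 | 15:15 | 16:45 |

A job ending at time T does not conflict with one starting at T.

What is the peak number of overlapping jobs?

Sweep the timeline, counting +1 at each start and −1 at each end (ends before starts at a tie):
07:00 start R1 → 1
08:00 end R1 → 0
10:00 start R2 → 1
11:00 start R3 → 2
11:00 start R4 → 3
11:45 end R2 → 2
12:15 end R3 → 1
12:30 end R4 → 0
15:15 start R5 → 1
15:45 start R6 → 2
16:45 end R5 → 1
17:15 end R6 → 0
18:00 start R7 → 1
19:45 end R7 → 0
19:45 start R8 → 1
20:30 end R8 → 0
Peak is 3, at 11:00 (R2, R3, R4).

3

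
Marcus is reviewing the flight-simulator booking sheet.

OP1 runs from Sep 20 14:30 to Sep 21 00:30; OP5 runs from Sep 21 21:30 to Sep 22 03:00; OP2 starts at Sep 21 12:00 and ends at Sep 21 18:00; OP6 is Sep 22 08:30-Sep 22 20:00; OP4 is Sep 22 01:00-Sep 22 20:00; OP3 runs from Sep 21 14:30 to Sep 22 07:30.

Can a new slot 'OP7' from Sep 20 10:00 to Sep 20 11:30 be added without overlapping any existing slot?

Yes — the slot is free

OP1: starts Sep 20 14:30 at or after OP7 ends Sep 20 11:30 → clear.
OP2: starts Sep 21 12:00 at or after OP7 ends Sep 20 11:30 → clear.
OP3: starts Sep 21 14:30 at or after OP7 ends Sep 20 11:30 → clear.
OP5: starts Sep 21 21:30 at or after OP7 ends Sep 20 11:30 → clear.
OP4: starts Sep 22 01:00 at or after OP7 ends Sep 20 11:30 → clear.
OP6: starts Sep 22 08:30 at or after OP7 ends Sep 20 11:30 → clear.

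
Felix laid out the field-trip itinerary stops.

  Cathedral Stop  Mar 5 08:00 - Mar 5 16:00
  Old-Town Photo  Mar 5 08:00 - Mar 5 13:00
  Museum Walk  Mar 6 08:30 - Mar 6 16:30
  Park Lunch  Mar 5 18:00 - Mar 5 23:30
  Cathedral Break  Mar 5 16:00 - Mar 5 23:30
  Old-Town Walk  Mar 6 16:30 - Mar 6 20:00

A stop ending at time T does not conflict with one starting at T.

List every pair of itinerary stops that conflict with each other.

Cathedral Break & Park Lunch, Cathedral Stop & Old-Town Photo

Two intervals overlap when each starts before the other ends.
Sorted by start: Cathedral Stop, Old-Town Photo, Cathedral Break, Park Lunch, Museum Walk, Old-Town Walk.
Old-Town Photo starts before Cathedral Stop ends → Cathedral Stop and Old-Town Photo overlap.
Cathedral Break starts exactly when Cathedral Stop ends (back-to-back, no overlap), so Cathedral Stop has no further overlaps.
Cathedral Break starts after Old-Town Photo ends, so Old-Town Photo has no further overlaps.
Park Lunch starts before Cathedral Break ends → Cathedral Break and Park Lunch overlap.
Museum Walk starts after Cathedral Break ends, so Cathedral Break has no further overlaps.
Museum Walk starts after Park Lunch ends, so Park Lunch has no further overlaps.
Old-Town Walk starts exactly when Museum Walk ends (back-to-back, no overlap).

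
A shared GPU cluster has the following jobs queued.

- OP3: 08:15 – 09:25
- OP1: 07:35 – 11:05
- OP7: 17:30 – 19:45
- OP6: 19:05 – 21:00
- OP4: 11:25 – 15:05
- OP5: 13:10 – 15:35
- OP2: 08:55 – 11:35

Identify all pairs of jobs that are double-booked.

Sorted by start: OP1, OP3, OP2, OP4, OP5, OP7, OP6.
OP3 starts before OP1 ends → OP1 and OP3 overlap.
OP2 starts before OP1 ends → OP1 and OP2 overlap.
OP4 starts after OP1 ends, so nothing later overlaps OP1 either.
OP2 starts before OP3 ends → OP3 and OP2 overlap.
OP4 starts after OP3 ends, so nothing later overlaps OP3 either.
OP4 starts before OP2 ends → OP2 and OP4 overlap.
OP5 starts after OP2 ends, so nothing later overlaps OP2 either.
OP5 starts before OP4 ends → OP4 and OP5 overlap.
OP7 starts after OP4 ends, so nothing later overlaps OP4 either.
OP7 starts after OP5 ends, so nothing later overlaps OP5 either.
OP6 starts before OP7 ends → OP7 and OP6 overlap.

OP1 & OP2, OP1 & OP3, OP2 & OP3, OP2 & OP4, OP4 & OP5, OP6 & OP7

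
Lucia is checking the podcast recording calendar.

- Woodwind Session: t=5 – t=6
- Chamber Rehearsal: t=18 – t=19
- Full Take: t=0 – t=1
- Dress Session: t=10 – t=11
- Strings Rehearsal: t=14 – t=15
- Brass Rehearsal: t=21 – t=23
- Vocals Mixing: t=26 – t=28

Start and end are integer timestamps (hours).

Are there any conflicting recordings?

No

Check each pair: they overlap iff neither finishes before the other starts.
Sorted by start: Full Take, Woodwind Session, Dress Session, Strings Rehearsal, Chamber Rehearsal, Brass Rehearsal, Vocals Mixing.
Woodwind Session starts after Full Take ends, so Full Take has no further overlaps.
Dress Session starts after Woodwind Session ends, so Woodwind Session has no further overlaps.
Strings Rehearsal starts after Dress Session ends, so Dress Session has no further overlaps.
Chamber Rehearsal starts after Strings Rehearsal ends, so Strings Rehearsal has no further overlaps.
Brass Rehearsal starts after Chamber Rehearsal ends, so Chamber Rehearsal has no further overlaps.
Vocals Mixing starts after Brass Rehearsal ends.
Every pair is clear; the schedule has no overlaps.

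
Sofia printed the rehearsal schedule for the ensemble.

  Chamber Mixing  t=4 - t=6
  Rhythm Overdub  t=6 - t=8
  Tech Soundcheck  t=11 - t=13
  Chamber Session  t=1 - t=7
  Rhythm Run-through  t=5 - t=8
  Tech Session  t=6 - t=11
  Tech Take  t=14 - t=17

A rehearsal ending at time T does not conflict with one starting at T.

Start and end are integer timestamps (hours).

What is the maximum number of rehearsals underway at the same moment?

Walk through starts and ends in time order (an end at T is processed before a start at T):
t=1 start Chamber Session → 1
t=4 start Chamber Mixing → 2
t=5 start Rhythm Run-through → 3
t=6 end Chamber Mixing → 2
t=6 start Rhythm Overdub → 3
t=6 start Tech Session → 4
t=7 end Chamber Session → 3
t=8 end Rhythm Overdub → 2
t=8 end Rhythm Run-through → 1
t=11 end Tech Session → 0
t=11 start Tech Soundcheck → 1
t=13 end Tech Soundcheck → 0
t=14 start Tech Take → 1
t=17 end Tech Take → 0
Peak is 4, at t=6 (Chamber Session, Rhythm Overdub, Rhythm Run-through, Tech Session).

4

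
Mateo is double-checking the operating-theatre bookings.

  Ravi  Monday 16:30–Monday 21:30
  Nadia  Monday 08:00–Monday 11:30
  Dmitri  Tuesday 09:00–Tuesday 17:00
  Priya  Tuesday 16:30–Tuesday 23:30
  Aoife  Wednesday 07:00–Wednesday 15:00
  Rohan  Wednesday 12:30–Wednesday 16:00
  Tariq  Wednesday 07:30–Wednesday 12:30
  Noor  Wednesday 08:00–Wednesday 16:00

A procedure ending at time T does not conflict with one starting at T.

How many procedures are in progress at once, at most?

3

Sweep the timeline, counting +1 at each start and −1 at each end (ends before starts at a tie):
Monday 08:00 start Nadia → 1
Monday 11:30 end Nadia → 0
Monday 16:30 start Ravi → 1
Monday 21:30 end Ravi → 0
Tuesday 09:00 start Dmitri → 1
Tuesday 16:30 start Priya → 2
Tuesday 17:00 end Dmitri → 1
Tuesday 23:30 end Priya → 0
Wednesday 07:00 start Aoife → 1
Wednesday 07:30 start Tariq → 2
Wednesday 08:00 start Noor → 3
Wednesday 12:30 end Tariq → 2
Wednesday 12:30 start Rohan → 3
Wednesday 15:00 end Aoife → 2
Wednesday 16:00 end Noor → 1
Wednesday 16:00 end Rohan → 0
Peak is 3, at Wednesday 08:00 (Aoife, Noor, Tariq).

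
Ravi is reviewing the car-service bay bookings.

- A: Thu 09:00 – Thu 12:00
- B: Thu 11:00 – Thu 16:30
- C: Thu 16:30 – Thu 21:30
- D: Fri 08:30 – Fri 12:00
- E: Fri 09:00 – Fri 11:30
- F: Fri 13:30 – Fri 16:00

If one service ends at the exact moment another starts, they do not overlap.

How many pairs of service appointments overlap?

Check each pair: they overlap iff neither finishes before the other starts.
Sorted by start: A, B, C, D, E, F.
B starts before A ends → A and B overlap.
C starts after A ends, so A has no further overlaps.
C starts exactly when B ends (back-to-back, no overlap), so B has no further overlaps.
D starts after C ends, so C has no further overlaps.
E starts before D ends → D and E overlap.
F starts after D ends.
F starts after E ends.
Overlapping pairs: A & B, D & E — 2 in total.

2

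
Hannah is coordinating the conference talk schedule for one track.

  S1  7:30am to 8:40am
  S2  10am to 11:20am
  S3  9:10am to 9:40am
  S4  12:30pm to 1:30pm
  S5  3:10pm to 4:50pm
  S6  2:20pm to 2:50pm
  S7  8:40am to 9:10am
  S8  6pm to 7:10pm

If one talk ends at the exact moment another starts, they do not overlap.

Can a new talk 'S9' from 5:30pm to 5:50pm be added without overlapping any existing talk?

Yes — the slot is free

S1: ends 8:40am at or before S9 starts 5:30pm → clear.
S7: ends 9:10am at or before S9 starts 5:30pm → clear.
S3: ends 9:40am at or before S9 starts 5:30pm → clear.
S2: ends 11:20am at or before S9 starts 5:30pm → clear.
S4: ends 1:30pm at or before S9 starts 5:30pm → clear.
S6: ends 2:50pm at or before S9 starts 5:30pm → clear.
S5: ends 4:50pm at or before S9 starts 5:30pm → clear.
S8: starts 6pm at or after S9 ends 5:50pm → clear.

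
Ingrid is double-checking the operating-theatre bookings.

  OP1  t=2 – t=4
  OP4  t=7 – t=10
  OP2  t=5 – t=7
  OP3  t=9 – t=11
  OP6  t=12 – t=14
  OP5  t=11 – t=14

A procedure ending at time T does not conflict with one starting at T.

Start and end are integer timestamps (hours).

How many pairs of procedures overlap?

Sorted by start: OP1, OP2, OP4, OP3, OP5, OP6.
OP2 starts after OP1 ends — done with OP1.
OP4 starts exactly when OP2 ends (back-to-back, no overlap) — done with OP2.
OP3 starts before OP4 ends → OP4 and OP3 overlap.
OP5 starts after OP4 ends — done with OP4.
OP5 starts exactly when OP3 ends (back-to-back, no overlap) — done with OP3.
OP6 starts before OP5 ends → OP5 and OP6 overlap.
Overlapping pairs: OP3 & OP4, OP5 & OP6 — 2 in total.

2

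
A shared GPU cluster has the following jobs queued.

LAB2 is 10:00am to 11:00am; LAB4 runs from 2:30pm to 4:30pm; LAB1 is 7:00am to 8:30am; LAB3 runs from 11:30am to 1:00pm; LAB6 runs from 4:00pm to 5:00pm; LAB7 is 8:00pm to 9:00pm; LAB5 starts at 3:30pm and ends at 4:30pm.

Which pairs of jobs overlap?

Sorted by start: LAB1, LAB2, LAB3, LAB4, LAB5, LAB6, LAB7.
LAB2 starts after LAB1 ends, so LAB1 has no further overlaps.
LAB3 starts after LAB2 ends, so LAB2 has no further overlaps.
LAB4 starts after LAB3 ends, so LAB3 has no further overlaps.
LAB5 starts before LAB4 ends → LAB4 and LAB5 overlap.
LAB6 starts before LAB4 ends → LAB4 and LAB6 overlap.
LAB7 starts after LAB4 ends.
LAB6 starts before LAB5 ends → LAB5 and LAB6 overlap.
LAB7 starts after LAB5 ends.
LAB7 starts after LAB6 ends.

LAB4 & LAB5, LAB4 & LAB6, LAB5 & LAB6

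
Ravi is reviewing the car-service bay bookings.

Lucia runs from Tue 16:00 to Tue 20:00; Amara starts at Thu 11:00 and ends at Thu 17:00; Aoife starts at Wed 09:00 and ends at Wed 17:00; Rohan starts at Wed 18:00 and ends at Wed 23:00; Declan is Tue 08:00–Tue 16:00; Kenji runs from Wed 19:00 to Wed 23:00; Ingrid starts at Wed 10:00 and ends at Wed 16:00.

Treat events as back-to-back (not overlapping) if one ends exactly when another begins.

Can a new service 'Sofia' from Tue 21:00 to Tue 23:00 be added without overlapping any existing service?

Declan: ends Tue 16:00 at or before Sofia starts Tue 21:00 → clear.
Lucia: ends Tue 20:00 at or before Sofia starts Tue 21:00 → clear.
Aoife: starts Wed 09:00 at or after Sofia ends Tue 23:00 → clear.
Ingrid: starts Wed 10:00 at or after Sofia ends Tue 23:00 → clear.
Rohan: starts Wed 18:00 at or after Sofia ends Tue 23:00 → clear.
Kenji: starts Wed 19:00 at or after Sofia ends Tue 23:00 → clear.
Amara: starts Thu 11:00 at or after Sofia ends Tue 23:00 → clear.

Yes — the slot is free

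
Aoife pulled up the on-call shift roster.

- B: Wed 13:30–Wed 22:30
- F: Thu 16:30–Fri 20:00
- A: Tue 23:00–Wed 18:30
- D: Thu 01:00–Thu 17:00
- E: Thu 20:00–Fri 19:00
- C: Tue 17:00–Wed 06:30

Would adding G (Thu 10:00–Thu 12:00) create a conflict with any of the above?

C: ends Wed 06:30 at or before G starts Thu 10:00 → clear.
A: ends Wed 18:30 at or before G starts Thu 10:00 → clear.
B: ends Wed 22:30 at or before G starts Thu 10:00 → clear.
D: starts Thu 01:00 before G ends Thu 12:00, and ends Thu 17:00 after G starts Thu 10:00 → overlap.
F: starts Thu 16:30 at or after G ends Thu 12:00 → clear.
E: starts Thu 20:00 at or after G ends Thu 12:00 → clear.
G overlaps D.

Yes — it overlaps D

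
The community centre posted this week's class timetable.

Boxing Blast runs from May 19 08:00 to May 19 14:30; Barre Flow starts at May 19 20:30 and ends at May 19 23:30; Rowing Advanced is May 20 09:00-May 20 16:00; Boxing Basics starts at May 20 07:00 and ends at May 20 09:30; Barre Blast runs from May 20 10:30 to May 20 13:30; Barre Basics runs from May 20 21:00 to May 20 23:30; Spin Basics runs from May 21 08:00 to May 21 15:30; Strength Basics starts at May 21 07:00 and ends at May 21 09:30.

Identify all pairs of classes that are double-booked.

Barre Blast & Rowing Advanced, Boxing Basics & Rowing Advanced, Spin Basics & Strength Basics

Check each pair: they overlap iff neither finishes before the other starts.
Sorted by start: Boxing Blast, Barre Flow, Boxing Basics, Rowing Advanced, Barre Blast, Barre Basics, Strength Basics, Spin Basics.
Barre Flow starts after Boxing Blast ends; Boxing Blast is clear from here.
Boxing Basics starts after Barre Flow ends; Barre Flow is clear from here.
Rowing Advanced starts before Boxing Basics ends → Boxing Basics and Rowing Advanced overlap.
Barre Blast starts after Boxing Basics ends; Boxing Basics is clear from here.
Barre Blast starts before Rowing Advanced ends → Rowing Advanced and Barre Blast overlap.
Barre Basics starts after Rowing Advanced ends; Rowing Advanced is clear from here.
Barre Basics starts after Barre Blast ends; Barre Blast is clear from here.
Strength Basics starts after Barre Basics ends; Barre Basics is clear from here.
Spin Basics starts before Strength Basics ends → Strength Basics and Spin Basics overlap.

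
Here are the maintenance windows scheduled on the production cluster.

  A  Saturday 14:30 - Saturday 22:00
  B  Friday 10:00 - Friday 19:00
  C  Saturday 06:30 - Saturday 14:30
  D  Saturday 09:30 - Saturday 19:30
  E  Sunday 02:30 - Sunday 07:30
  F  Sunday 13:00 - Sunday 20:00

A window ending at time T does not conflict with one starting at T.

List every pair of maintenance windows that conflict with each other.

A & D, C & D

Two intervals overlap when each starts before the other ends.
Sorted by start: B, C, D, A, E, F.
C starts after B ends; B is clear from here.
D starts before C ends → C and D overlap.
A starts exactly when C ends (back-to-back, no overlap); C is clear from here.
A starts before D ends → D and A overlap.
E starts after D ends; D is clear from here.
E starts after A ends; A is clear from here.
F starts after E ends.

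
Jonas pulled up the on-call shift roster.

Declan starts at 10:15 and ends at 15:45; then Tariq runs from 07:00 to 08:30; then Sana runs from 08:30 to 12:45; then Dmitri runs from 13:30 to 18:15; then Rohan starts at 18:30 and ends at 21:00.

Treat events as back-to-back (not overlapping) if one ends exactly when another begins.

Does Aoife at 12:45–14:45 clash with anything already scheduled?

Yes — it overlaps Declan, Dmitri

Tariq: ends 08:30 at or before Aoife starts 12:45 → clear.
Sana: ends 12:45 at or before Aoife starts 12:45 → clear.
Declan: starts 10:15 before Aoife ends 14:45, and ends 15:45 after Aoife starts 12:45 → overlap.
Dmitri: starts 13:30 before Aoife ends 14:45, and ends 18:15 after Aoife starts 12:45 → overlap.
Rohan: starts 18:30 at or after Aoife ends 14:45 → clear.
Aoife overlaps Declan, Dmitri.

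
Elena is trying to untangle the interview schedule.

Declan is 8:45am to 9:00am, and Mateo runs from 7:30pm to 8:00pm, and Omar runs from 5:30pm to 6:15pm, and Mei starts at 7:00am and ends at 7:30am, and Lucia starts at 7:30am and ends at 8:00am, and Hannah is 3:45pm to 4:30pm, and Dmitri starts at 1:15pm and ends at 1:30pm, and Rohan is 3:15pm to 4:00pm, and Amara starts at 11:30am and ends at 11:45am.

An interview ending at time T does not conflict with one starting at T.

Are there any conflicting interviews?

Yes

Check each pair: they overlap iff neither finishes before the other starts.
Sorted by start: Mei, Lucia, Declan, Amara, Dmitri, Rohan, Hannah, Omar, Mateo.
Lucia starts exactly when Mei ends (back-to-back, no overlap), so Mei has no further overlaps.
Declan starts after Lucia ends, so Lucia has no further overlaps.
Amara starts after Declan ends, so Declan has no further overlaps.
Dmitri starts after Amara ends, so Amara has no further overlaps.
Rohan starts after Dmitri ends, so Dmitri has no further overlaps.
Hannah starts before Rohan ends → Rohan and Hannah overlap.
That's a conflict, so the schedule is not conflict-free.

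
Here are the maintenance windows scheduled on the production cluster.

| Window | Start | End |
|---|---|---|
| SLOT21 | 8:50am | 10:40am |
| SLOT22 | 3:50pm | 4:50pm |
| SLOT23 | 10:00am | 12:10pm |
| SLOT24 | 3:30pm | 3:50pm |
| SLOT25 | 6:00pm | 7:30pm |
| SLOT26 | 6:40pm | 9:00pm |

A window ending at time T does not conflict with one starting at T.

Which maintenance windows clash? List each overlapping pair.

SLOT21 & SLOT23, SLOT25 & SLOT26

Sorted by start: SLOT21, SLOT23, SLOT24, SLOT22, SLOT25, SLOT26.
SLOT23 starts before SLOT21 ends → SLOT21 and SLOT23 overlap.
SLOT24 starts after SLOT21 ends — done with SLOT21.
SLOT24 starts after SLOT23 ends — done with SLOT23.
SLOT22 starts exactly when SLOT24 ends (back-to-back, no overlap) — done with SLOT24.
SLOT25 starts after SLOT22 ends — done with SLOT22.
SLOT26 starts before SLOT25 ends → SLOT25 and SLOT26 overlap.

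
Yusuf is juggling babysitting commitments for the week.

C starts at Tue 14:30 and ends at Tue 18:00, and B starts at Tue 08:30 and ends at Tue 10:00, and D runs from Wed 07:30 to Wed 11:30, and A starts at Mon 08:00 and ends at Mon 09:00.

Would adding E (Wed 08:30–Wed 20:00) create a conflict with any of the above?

A: ends Mon 09:00 at or before E starts Wed 08:30 → clear.
B: ends Tue 10:00 at or before E starts Wed 08:30 → clear.
C: ends Tue 18:00 at or before E starts Wed 08:30 → clear.
D: starts Wed 07:30 before E ends Wed 20:00, and ends Wed 11:30 after E starts Wed 08:30 → overlap.
E overlaps D.

Yes — it overlaps D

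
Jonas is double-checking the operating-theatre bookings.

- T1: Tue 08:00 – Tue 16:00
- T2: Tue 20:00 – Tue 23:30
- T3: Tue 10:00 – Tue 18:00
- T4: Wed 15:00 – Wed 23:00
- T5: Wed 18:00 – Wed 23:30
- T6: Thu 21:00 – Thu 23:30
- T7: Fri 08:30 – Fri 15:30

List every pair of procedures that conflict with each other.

T1 & T3, T4 & T5

Sorted by start: T1, T3, T2, T4, T5, T6, T7.
T3 starts before T1 ends → T1 and T3 overlap.
T2 starts after T1 ends; T1 is clear from here.
T2 starts after T3 ends; T3 is clear from here.
T4 starts after T2 ends; T2 is clear from here.
T5 starts before T4 ends → T4 and T5 overlap.
T6 starts after T4 ends; T4 is clear from here.
T6 starts after T5 ends; T5 is clear from here.
T7 starts after T6 ends.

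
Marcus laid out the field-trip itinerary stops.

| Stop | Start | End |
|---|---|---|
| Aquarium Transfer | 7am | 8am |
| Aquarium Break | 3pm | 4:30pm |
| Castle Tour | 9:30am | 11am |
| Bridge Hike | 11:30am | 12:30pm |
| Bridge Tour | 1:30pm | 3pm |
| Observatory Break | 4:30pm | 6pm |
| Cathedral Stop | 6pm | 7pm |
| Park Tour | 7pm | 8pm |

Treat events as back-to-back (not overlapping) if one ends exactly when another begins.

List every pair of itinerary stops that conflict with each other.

Two intervals overlap when each starts before the other ends.
Sorted by start: Aquarium Transfer, Castle Tour, Bridge Hike, Bridge Tour, Aquarium Break, Observatory Break, Cathedral Stop, Park Tour.
Castle Tour starts after Aquarium Transfer ends — done with Aquarium Transfer.
Bridge Hike starts after Castle Tour ends — done with Castle Tour.
Bridge Tour starts after Bridge Hike ends — done with Bridge Hike.
Aquarium Break starts exactly when Bridge Tour ends (back-to-back, no overlap) — done with Bridge Tour.
Observatory Break starts exactly when Aquarium Break ends (back-to-back, no overlap) — done with Aquarium Break.
Cathedral Stop starts exactly when Observatory Break ends (back-to-back, no overlap) — done with Observatory Break.
Park Tour starts exactly when Cathedral Stop ends (back-to-back, no overlap).

none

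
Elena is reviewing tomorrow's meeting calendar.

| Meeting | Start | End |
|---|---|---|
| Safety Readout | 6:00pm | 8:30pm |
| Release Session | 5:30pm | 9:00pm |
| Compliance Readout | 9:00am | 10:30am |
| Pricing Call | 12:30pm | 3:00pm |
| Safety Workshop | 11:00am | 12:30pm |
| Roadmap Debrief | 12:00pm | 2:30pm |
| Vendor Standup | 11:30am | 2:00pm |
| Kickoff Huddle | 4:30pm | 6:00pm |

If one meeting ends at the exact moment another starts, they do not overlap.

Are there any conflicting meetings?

Sorted by start: Compliance Readout, Safety Workshop, Vendor Standup, Roadmap Debrief, Pricing Call, Kickoff Huddle, Release Session, Safety Readout.
Safety Workshop starts after Compliance Readout ends, so nothing later overlaps Compliance Readout either.
Vendor Standup starts before Safety Workshop ends → Safety Workshop and Vendor Standup overlap.
That's a conflict, so the schedule is not conflict-free.

Yes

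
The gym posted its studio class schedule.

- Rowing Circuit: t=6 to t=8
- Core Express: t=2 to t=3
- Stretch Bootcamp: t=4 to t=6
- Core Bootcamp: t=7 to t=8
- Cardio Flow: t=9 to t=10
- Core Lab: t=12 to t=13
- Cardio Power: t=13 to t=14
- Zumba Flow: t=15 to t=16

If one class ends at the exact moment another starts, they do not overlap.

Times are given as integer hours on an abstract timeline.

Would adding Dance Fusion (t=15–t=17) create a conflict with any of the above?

Core Express: ends t=3 at or before Dance Fusion starts t=15 → clear.
Stretch Bootcamp: ends t=6 at or before Dance Fusion starts t=15 → clear.
Rowing Circuit: ends t=8 at or before Dance Fusion starts t=15 → clear.
Core Bootcamp: ends t=8 at or before Dance Fusion starts t=15 → clear.
Cardio Flow: ends t=10 at or before Dance Fusion starts t=15 → clear.
Core Lab: ends t=13 at or before Dance Fusion starts t=15 → clear.
Cardio Power: ends t=14 at or before Dance Fusion starts t=15 → clear.
Zumba Flow: starts t=15 before Dance Fusion ends t=17, and ends t=16 after Dance Fusion starts t=15 → overlap.
Dance Fusion overlaps Zumba Flow.

Yes — it overlaps Zumba Flow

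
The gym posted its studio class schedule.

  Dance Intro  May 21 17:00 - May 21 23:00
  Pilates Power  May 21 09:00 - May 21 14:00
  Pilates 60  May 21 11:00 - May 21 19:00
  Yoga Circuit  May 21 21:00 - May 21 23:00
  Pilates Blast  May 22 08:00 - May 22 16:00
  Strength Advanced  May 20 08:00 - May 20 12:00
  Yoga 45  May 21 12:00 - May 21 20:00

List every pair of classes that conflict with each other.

Dance Intro & Pilates 60, Dance Intro & Yoga 45, Dance Intro & Yoga Circuit, Pilates 60 & Pilates Power, Pilates 60 & Yoga 45, Pilates Power & Yoga 45

Two intervals overlap when each starts before the other ends.
Sorted by start: Strength Advanced, Pilates Power, Pilates 60, Yoga 45, Dance Intro, Yoga Circuit, Pilates Blast.
Pilates Power starts after Strength Advanced ends — done with Strength Advanced.
Pilates 60 starts before Pilates Power ends → Pilates Power and Pilates 60 overlap.
Yoga 45 starts before Pilates Power ends → Pilates Power and Yoga 45 overlap.
Dance Intro starts after Pilates Power ends — done with Pilates Power.
Yoga 45 starts before Pilates 60 ends → Pilates 60 and Yoga 45 overlap.
Dance Intro starts before Pilates 60 ends → Pilates 60 and Dance Intro overlap.
Yoga Circuit starts after Pilates 60 ends — done with Pilates 60.
Dance Intro starts before Yoga 45 ends → Yoga 45 and Dance Intro overlap.
Yoga Circuit starts after Yoga 45 ends — done with Yoga 45.
Yoga Circuit starts before Dance Intro ends → Dance Intro and Yoga Circuit overlap.
Pilates Blast starts after Dance Intro ends.
Pilates Blast starts after Yoga Circuit ends.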